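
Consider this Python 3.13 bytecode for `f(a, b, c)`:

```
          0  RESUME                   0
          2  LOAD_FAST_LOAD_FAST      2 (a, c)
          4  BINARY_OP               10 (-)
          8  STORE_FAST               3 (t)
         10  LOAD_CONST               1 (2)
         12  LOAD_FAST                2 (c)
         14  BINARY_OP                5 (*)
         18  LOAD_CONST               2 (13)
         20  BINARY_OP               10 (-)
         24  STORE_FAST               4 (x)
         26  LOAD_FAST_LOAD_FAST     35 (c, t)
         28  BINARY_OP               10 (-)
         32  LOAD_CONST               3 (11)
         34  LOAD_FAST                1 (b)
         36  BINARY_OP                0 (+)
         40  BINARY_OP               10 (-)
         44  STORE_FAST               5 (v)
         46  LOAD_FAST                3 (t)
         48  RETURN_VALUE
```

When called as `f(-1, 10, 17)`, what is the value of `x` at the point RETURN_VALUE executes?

LOAD_FAST_LOAD_FAST a,c → push -1,17. Stack: [-1, 17]
BINARY_OP - → -1 - 17 = -18. Stack: [-18]
STORE_FAST t → t=-18. Stack: []
LOAD_CONST → push 2. Stack: [2]
LOAD_FAST c → push 17. Stack: [2, 17]
BINARY_OP * → 2 * 17 = 34. Stack: [34]
LOAD_CONST → push 13. Stack: [34, 13]
BINARY_OP - → 34 - 13 = 21. Stack: [21]
STORE_FAST x → x=21. Stack: []
LOAD_FAST_LOAD_FAST c,t → push 17,-18. Stack: [17, -18]
BINARY_OP - → 17 - -18 = 35. Stack: [35]
LOAD_CONST → push 11. Stack: [35, 11]
LOAD_FAST b → push 10. Stack: [35, 11, 10]
BINARY_OP + → 11 + 10 = 21. Stack: [35, 21]
BINARY_OP - → 35 - 21 = 14. Stack: [14]
STORE_FAST v → v=14. Stack: []
LOAD_FAST t → push -18. Stack: [-18]
RETURN_VALUE → return -18.

21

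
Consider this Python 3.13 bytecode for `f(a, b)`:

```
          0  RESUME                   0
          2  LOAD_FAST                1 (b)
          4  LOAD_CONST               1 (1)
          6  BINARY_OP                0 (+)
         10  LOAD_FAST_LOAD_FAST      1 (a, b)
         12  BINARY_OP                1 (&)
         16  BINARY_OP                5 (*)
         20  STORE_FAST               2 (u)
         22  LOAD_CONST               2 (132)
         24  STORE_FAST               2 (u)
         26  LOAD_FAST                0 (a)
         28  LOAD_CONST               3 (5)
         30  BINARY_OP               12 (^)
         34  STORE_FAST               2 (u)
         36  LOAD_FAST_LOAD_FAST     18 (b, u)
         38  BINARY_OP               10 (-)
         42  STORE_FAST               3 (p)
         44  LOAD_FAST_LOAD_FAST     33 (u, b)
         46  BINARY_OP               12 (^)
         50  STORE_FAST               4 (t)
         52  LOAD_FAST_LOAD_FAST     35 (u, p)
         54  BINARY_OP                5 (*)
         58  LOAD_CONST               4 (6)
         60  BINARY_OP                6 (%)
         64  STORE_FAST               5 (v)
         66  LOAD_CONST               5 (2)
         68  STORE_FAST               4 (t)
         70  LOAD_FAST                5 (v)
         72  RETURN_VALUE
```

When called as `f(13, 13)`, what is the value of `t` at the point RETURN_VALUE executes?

LOAD_FAST b → push 13. Stack: [13]
LOAD_CONST → push 1. Stack: [13, 1]
BINARY_OP + → 13 + 1 = 14. Stack: [14]
LOAD_FAST_LOAD_FAST a,b → push 13,13. Stack: [14, 13, 13]
BINARY_OP & → 13 & 13 = 13. Stack: [14, 13]
BINARY_OP * → 14 * 13 = 182. Stack: [182]
STORE_FAST u → u=182. Stack: []
LOAD_CONST → push 132. Stack: [132]
STORE_FAST u → u=132. Stack: []
LOAD_FAST a → push 13. Stack: [13]
LOAD_CONST → push 5. Stack: [13, 5]
BINARY_OP ^ → 13 ^ 5 = 8. Stack: [8]
STORE_FAST u → u=8. Stack: []
LOAD_FAST_LOAD_FAST b,u → push 13,8. Stack: [13, 8]
BINARY_OP - → 13 - 8 = 5. Stack: [5]
STORE_FAST p → p=5. Stack: []
LOAD_FAST_LOAD_FAST u,b → push 8,13. Stack: [8, 13]
BINARY_OP ^ → 8 ^ 13 = 5. Stack: [5]
STORE_FAST t → t=5. Stack: []
LOAD_FAST_LOAD_FAST u,p → push 8,5. Stack: [8, 5]
BINARY_OP * → 8 * 5 = 40. Stack: [40]
LOAD_CONST → push 6. Stack: [40, 6]
BINARY_OP % → 40 % 6 = 4. Stack: [4]
STORE_FAST v → v=4. Stack: []
LOAD_CONST → push 2. Stack: [2]
STORE_FAST t → t=2. Stack: []
LOAD_FAST v → push 4. Stack: [4]
RETURN_VALUE → return 4.

2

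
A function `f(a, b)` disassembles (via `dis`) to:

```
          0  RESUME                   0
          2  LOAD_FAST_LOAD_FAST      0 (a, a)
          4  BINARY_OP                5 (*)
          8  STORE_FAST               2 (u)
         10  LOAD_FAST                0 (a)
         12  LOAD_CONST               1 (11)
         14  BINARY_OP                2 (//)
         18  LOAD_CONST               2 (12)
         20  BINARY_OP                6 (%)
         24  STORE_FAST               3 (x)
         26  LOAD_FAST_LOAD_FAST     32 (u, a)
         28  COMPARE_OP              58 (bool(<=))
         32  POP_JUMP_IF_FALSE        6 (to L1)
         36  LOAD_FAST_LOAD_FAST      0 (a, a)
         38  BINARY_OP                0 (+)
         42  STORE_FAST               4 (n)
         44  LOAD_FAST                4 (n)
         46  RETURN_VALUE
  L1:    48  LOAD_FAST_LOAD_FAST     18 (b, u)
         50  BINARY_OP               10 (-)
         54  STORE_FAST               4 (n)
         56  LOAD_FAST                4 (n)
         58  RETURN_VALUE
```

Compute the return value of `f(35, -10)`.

LOAD_FAST_LOAD_FAST a,a → push 35,35. Stack: [35, 35]
BINARY_OP * → 35 * 35 = 1225. Stack: [1225]
STORE_FAST u → u=1225. Stack: []
LOAD_FAST a → push 35. Stack: [35]
LOAD_CONST → push 11. Stack: [35, 11]
BINARY_OP // → 35 // 11 = 3. Stack: [3]
LOAD_CONST → push 12. Stack: [3, 12]
BINARY_OP % → 3 % 12 = 3. Stack: [3]
STORE_FAST x → x=3. Stack: []
LOAD_FAST_LOAD_FAST u,a → push 1225,35. Stack: [1225, 35]
COMPARE_OP bool(<=) → 1225 vs 35 = False. Stack: [False]
POP_JUMP_IF_FALSE → pop False; jump. Stack: []
LOAD_FAST_LOAD_FAST b,u → push -10,1225. Stack: [-10, 1225]
BINARY_OP - → -10 - 1225 = -1235. Stack: [-1235]
STORE_FAST n → n=-1235. Stack: []
LOAD_FAST n → push -1235. Stack: [-1235]
RETURN_VALUE → return -1235.

-1235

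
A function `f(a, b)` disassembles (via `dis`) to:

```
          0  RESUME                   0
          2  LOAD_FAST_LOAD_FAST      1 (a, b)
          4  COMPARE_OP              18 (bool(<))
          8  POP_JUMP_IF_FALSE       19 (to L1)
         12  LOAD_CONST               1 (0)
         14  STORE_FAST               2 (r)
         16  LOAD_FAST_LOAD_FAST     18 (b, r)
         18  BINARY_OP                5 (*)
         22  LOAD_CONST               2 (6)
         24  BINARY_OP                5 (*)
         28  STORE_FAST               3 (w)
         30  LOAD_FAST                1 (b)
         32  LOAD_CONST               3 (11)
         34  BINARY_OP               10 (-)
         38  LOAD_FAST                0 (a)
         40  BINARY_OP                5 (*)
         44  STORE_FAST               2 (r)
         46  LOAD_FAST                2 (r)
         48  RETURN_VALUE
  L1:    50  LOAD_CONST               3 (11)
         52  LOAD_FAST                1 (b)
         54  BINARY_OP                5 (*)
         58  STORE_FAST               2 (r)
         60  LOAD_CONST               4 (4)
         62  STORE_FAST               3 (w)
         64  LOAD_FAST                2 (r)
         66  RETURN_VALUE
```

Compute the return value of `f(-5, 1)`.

LOAD_FAST_LOAD_FAST a,b → push -5,1. Stack: [-5, 1]
COMPARE_OP bool(<) → -5 vs 1 = True. Stack: [True]
POP_JUMP_IF_FALSE → pop True; no jump. Stack: []
LOAD_CONST → push 0. Stack: [0]
STORE_FAST r → r=0. Stack: []
LOAD_FAST_LOAD_FAST b,r → push 1,0. Stack: [1, 0]
BINARY_OP * → 1 * 0 = 0. Stack: [0]
LOAD_CONST → push 6. Stack: [0, 6]
BINARY_OP * → 0 * 6 = 0. Stack: [0]
STORE_FAST w → w=0. Stack: []
LOAD_FAST b → push 1. Stack: [1]
LOAD_CONST → push 11. Stack: [1, 11]
BINARY_OP - → 1 - 11 = -10. Stack: [-10]
LOAD_FAST a → push -5. Stack: [-10, -5]
BINARY_OP * → -10 * -5 = 50. Stack: [50]
STORE_FAST r → r=50. Stack: []
LOAD_FAST r → push 50. Stack: [50]
RETURN_VALUE → return 50.

50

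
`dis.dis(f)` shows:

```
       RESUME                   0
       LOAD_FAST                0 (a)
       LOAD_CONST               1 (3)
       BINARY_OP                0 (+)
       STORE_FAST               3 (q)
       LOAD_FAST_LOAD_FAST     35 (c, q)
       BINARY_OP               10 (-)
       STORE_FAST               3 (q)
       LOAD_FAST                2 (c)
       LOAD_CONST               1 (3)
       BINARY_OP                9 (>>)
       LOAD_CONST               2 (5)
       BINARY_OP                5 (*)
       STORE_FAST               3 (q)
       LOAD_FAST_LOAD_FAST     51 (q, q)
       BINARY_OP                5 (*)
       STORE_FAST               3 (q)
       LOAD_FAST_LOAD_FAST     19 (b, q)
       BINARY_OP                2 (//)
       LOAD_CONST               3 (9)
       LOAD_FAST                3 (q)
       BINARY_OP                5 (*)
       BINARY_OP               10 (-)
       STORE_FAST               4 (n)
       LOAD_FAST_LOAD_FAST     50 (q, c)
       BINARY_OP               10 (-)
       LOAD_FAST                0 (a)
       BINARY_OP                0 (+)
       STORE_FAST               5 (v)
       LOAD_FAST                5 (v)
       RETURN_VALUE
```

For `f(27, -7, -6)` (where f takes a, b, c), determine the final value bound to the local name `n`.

LOAD_FAST a → push 27. Stack: [27]
LOAD_CONST → push 3. Stack: [27, 3]
BINARY_OP + → 27 + 3 = 30. Stack: [30]
STORE_FAST q → q=30. Stack: []
LOAD_FAST_LOAD_FAST c,q → push -6,30. Stack: [-6, 30]
BINARY_OP - → -6 - 30 = -36. Stack: [-36]
STORE_FAST q → q=-36. Stack: []
LOAD_FAST c → push -6. Stack: [-6]
LOAD_CONST → push 3. Stack: [-6, 3]
BINARY_OP >> → -6 >> 3 = -1. Stack: [-1]
LOAD_CONST → push 5. Stack: [-1, 5]
BINARY_OP * → -1 * 5 = -5. Stack: [-5]
STORE_FAST q → q=-5. Stack: []
LOAD_FAST_LOAD_FAST q,q → push -5,-5. Stack: [-5, -5]
BINARY_OP * → -5 * -5 = 25. Stack: [25]
STORE_FAST q → q=25. Stack: []
LOAD_FAST_LOAD_FAST b,q → push -7,25. Stack: [-7, 25]
BINARY_OP // → -7 // 25 = -1. Stack: [-1]
LOAD_CONST → push 9. Stack: [-1, 9]
LOAD_FAST q → push 25. Stack: [-1, 9, 25]
BINARY_OP * → 9 * 25 = 225. Stack: [-1, 225]
BINARY_OP - → -1 - 225 = -226. Stack: [-226]
STORE_FAST n → n=-226. Stack: []
LOAD_FAST_LOAD_FAST q,c → push 25,-6. Stack: [25, -6]
BINARY_OP - → 25 - -6 = 31. Stack: [31]
LOAD_FAST a → push 27. Stack: [31, 27]
BINARY_OP + → 31 + 27 = 58. Stack: [58]
STORE_FAST v → v=58. Stack: []
LOAD_FAST v → push 58. Stack: [58]
RETURN_VALUE → return 58.

-226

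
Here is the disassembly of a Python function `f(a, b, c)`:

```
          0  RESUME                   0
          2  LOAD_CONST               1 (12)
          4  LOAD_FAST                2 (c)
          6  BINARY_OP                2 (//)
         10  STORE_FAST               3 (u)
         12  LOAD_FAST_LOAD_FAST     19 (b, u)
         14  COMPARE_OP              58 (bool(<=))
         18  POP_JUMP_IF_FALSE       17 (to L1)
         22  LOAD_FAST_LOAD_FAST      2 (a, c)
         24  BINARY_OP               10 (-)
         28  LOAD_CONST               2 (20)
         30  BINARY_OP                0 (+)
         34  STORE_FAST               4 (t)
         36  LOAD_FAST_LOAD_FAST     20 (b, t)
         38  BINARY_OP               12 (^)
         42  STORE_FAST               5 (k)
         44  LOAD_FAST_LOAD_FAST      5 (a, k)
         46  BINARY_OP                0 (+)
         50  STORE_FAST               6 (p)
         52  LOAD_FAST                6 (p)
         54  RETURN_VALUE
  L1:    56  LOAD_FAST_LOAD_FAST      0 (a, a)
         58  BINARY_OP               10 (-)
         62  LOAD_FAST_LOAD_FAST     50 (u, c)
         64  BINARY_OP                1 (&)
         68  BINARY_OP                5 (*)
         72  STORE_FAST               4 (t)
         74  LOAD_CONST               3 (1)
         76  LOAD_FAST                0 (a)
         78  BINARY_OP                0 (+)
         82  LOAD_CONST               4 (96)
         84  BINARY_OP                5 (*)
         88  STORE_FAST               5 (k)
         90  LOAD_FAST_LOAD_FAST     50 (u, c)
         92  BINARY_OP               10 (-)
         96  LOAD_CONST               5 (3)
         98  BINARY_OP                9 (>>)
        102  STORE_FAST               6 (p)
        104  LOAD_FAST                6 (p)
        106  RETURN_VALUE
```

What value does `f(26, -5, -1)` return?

-2

LOAD_CONST → push 12. Stack: [12]
LOAD_FAST c → push -1. Stack: [12, -1]
BINARY_OP // → 12 // -1 = -12. Stack: [-12]
STORE_FAST u → u=-12. Stack: []
LOAD_FAST_LOAD_FAST b,u → push -5,-12. Stack: [-5, -12]
COMPARE_OP bool(<=) → -5 vs -12 = False. Stack: [False]
POP_JUMP_IF_FALSE → pop False; jump. Stack: []
LOAD_FAST_LOAD_FAST a,a → push 26,26. Stack: [26, 26]
BINARY_OP - → 26 - 26 = 0. Stack: [0]
LOAD_FAST_LOAD_FAST u,c → push -12,-1. Stack: [0, -12, -1]
BINARY_OP & → -12 & -1 = -12. Stack: [0, -12]
BINARY_OP * → 0 * -12 = 0. Stack: [0]
STORE_FAST t → t=0. Stack: []
LOAD_CONST → push 1. Stack: [1]
LOAD_FAST a → push 26. Stack: [1, 26]
BINARY_OP + → 1 + 26 = 27. Stack: [27]
LOAD_CONST → push 96. Stack: [27, 96]
BINARY_OP * → 27 * 96 = 2592. Stack: [2592]
STORE_FAST k → k=2592. Stack: []
LOAD_FAST_LOAD_FAST u,c → push -12,-1. Stack: [-12, -1]
BINARY_OP - → -12 - -1 = -11. Stack: [-11]
LOAD_CONST → push 3. Stack: [-11, 3]
BINARY_OP >> → -11 >> 3 = -2. Stack: [-2]
STORE_FAST p → p=-2. Stack: []
LOAD_FAST p → push -2. Stack: [-2]
RETURN_VALUE → return -2.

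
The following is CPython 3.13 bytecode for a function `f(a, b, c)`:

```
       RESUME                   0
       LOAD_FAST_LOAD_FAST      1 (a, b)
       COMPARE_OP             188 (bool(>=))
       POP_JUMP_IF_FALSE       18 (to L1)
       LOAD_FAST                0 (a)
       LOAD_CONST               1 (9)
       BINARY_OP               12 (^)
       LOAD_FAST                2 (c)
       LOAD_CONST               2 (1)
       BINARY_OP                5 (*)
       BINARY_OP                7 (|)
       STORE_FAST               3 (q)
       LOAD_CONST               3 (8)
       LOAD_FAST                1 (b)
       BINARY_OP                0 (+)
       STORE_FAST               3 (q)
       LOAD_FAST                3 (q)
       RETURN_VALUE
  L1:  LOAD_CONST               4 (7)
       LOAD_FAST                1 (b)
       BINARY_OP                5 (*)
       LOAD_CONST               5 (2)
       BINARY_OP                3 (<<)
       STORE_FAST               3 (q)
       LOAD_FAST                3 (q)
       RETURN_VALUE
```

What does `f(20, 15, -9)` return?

23

LOAD_FAST_LOAD_FAST a,b → push 20,15. Stack: [20, 15]
COMPARE_OP bool(>=) → 20 vs 15 = True. Stack: [True]
POP_JUMP_IF_FALSE → pop True; no jump. Stack: []
LOAD_FAST a → push 20. Stack: [20]
LOAD_CONST → push 9. Stack: [20, 9]
BINARY_OP ^ → 20 ^ 9 = 29. Stack: [29]
LOAD_FAST c → push -9. Stack: [29, -9]
LOAD_CONST → push 1. Stack: [29, -9, 1]
BINARY_OP * → -9 * 1 = -9. Stack: [29, -9]
BINARY_OP | → 29 | -9 = -1. Stack: [-1]
STORE_FAST q → q=-1. Stack: []
LOAD_CONST → push 8. Stack: [8]
LOAD_FAST b → push 15. Stack: [8, 15]
BINARY_OP + → 8 + 15 = 23. Stack: [23]
STORE_FAST q → q=23. Stack: []
LOAD_FAST q → push 23. Stack: [23]
RETURN_VALUE → return 23.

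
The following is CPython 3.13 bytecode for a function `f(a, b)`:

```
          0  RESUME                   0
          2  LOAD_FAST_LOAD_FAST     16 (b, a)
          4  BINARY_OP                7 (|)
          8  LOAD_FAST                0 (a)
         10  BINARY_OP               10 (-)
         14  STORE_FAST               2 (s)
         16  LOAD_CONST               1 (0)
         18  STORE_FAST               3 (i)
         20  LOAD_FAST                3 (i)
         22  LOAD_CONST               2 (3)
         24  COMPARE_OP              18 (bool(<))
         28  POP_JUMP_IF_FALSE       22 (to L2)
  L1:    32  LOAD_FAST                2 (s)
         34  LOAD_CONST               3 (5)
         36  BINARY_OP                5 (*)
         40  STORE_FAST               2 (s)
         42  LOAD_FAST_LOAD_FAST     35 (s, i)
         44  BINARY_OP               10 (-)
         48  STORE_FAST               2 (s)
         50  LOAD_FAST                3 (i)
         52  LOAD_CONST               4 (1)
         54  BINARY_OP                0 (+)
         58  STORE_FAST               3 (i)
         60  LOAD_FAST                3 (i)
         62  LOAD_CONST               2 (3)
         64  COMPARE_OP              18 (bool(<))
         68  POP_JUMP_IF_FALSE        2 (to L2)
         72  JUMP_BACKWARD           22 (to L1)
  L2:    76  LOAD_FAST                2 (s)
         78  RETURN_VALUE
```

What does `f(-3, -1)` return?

LOAD_FAST_LOAD_FAST b,a → push -1,-3. Stack: [-1, -3]
BINARY_OP | → -1 | -3 = -1. Stack: [-1]
LOAD_FAST a → push -3. Stack: [-1, -3]
BINARY_OP - → -1 - -3 = 2. Stack: [2]
STORE_FAST s → s=2. Stack: []
LOAD_CONST → push 0. Stack: [0]
STORE_FAST i → i=0. Stack: []
LOAD_FAST i → push 0. Stack: [0]
LOAD_CONST → push 3. Stack: [0, 3]
COMPARE_OP bool(<) → 0 vs 3 = True. Stack: [True]
POP_JUMP_IF_FALSE → pop True; no jump. Stack: []
LOAD_FAST s → push 2. Stack: [2]
LOAD_CONST → push 5. Stack: [2, 5]
BINARY_OP * → 2 * 5 = 10. Stack: [10]
STORE_FAST s → s=10. Stack: []
LOAD_FAST_LOAD_FAST s,i → push 10,0. Stack: [10, 0]
BINARY_OP - → 10 - 0 = 10. Stack: [10]
STORE_FAST s → s=10. Stack: []
LOAD_FAST i → push 0. Stack: [0]
LOAD_CONST → push 1. Stack: [0, 1]
BINARY_OP + → 0 + 1 = 1. Stack: [1]
STORE_FAST i → i=1. Stack: []
LOAD_FAST i → push 1. Stack: [1]
LOAD_CONST → push 3. Stack: [1, 3]
COMPARE_OP bool(<) → 1 vs 3 = True. Stack: [True]
POP_JUMP_IF_FALSE → pop True; no jump. Stack: []
LOAD_FAST s → push 10. Stack: [10]
LOAD_CONST → push 5. Stack: [10, 5]
BINARY_OP * → 10 * 5 = 50. Stack: [50]
STORE_FAST s → s=50. Stack: []
LOAD_FAST_LOAD_FAST s,i → push 50,1. Stack: [50, 1]
BINARY_OP - → 50 - 1 = 49. Stack: [49]
STORE_FAST s → s=49. Stack: []
LOAD_FAST i → push 1. Stack: [1]
LOAD_CONST → push 1. Stack: [1, 1]
BINARY_OP + → 1 + 1 = 2. Stack: [2]
STORE_FAST i → i=2. Stack: []
LOAD_FAST i → push 2. Stack: [2]
LOAD_CONST → push 3. Stack: [2, 3]
COMPARE_OP bool(<) → 2 vs 3 = True. Stack: [True]
POP_JUMP_IF_FALSE → pop True; no jump. Stack: []
LOAD_FAST s → push 49. Stack: [49]
LOAD_CONST → push 5. Stack: [49, 5]
BINARY_OP * → 49 * 5 = 245. Stack: [245]
STORE_FAST s → s=245. Stack: []
LOAD_FAST_LOAD_FAST s,i → push 245,2. Stack: [245, 2]
BINARY_OP - → 245 - 2 = 243. Stack: [243]
STORE_FAST s → s=243. Stack: []
LOAD_FAST i → push 2. Stack: [2]
LOAD_CONST → push 1. Stack: [2, 1]
BINARY_OP + → 2 + 1 = 3. Stack: [3]
STORE_FAST i → i=3. Stack: []
LOAD_FAST i → push 3. Stack: [3]
LOAD_CONST → push 3. Stack: [3, 3]
COMPARE_OP bool(<) → 3 vs 3 = False. Stack: [False]
POP_JUMP_IF_FALSE → pop False; jump. Stack: []
LOAD_FAST s → push 243. Stack: [243]
RETURN_VALUE → return 243.

243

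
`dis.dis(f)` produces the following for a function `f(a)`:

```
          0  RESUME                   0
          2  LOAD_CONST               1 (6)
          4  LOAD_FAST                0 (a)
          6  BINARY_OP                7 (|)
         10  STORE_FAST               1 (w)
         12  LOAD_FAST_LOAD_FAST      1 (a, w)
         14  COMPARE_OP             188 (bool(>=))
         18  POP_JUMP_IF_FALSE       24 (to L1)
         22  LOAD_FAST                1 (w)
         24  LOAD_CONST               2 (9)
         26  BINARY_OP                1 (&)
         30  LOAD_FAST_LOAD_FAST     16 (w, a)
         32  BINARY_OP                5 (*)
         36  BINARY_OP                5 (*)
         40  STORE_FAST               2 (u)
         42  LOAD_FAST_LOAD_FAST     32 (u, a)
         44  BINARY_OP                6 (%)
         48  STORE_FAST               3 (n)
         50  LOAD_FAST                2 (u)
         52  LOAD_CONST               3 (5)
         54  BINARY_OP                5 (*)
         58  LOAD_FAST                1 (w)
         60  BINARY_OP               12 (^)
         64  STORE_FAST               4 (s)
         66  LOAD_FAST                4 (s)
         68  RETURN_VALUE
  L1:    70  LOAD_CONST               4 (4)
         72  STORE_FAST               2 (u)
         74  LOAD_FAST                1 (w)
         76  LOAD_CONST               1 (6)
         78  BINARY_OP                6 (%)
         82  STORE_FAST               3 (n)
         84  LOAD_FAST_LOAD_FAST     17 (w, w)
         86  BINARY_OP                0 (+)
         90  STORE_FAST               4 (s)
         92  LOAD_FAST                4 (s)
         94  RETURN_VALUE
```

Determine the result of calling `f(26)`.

60

LOAD_CONST → push 6. Stack: [6]
LOAD_FAST a → push 26. Stack: [6, 26]
BINARY_OP | → 6 | 26 = 30. Stack: [30]
STORE_FAST w → w=30. Stack: []
LOAD_FAST_LOAD_FAST a,w → push 26,30. Stack: [26, 30]
COMPARE_OP bool(>=) → 26 vs 30 = False. Stack: [False]
POP_JUMP_IF_FALSE → pop False; jump. Stack: []
LOAD_CONST → push 4. Stack: [4]
STORE_FAST u → u=4. Stack: []
LOAD_FAST w → push 30. Stack: [30]
LOAD_CONST → push 6. Stack: [30, 6]
BINARY_OP % → 30 % 6 = 0. Stack: [0]
STORE_FAST n → n=0. Stack: []
LOAD_FAST_LOAD_FAST w,w → push 30,30. Stack: [30, 30]
BINARY_OP + → 30 + 30 = 60. Stack: [60]
STORE_FAST s → s=60. Stack: []
LOAD_FAST s → push 60. Stack: [60]
RETURN_VALUE → return 60.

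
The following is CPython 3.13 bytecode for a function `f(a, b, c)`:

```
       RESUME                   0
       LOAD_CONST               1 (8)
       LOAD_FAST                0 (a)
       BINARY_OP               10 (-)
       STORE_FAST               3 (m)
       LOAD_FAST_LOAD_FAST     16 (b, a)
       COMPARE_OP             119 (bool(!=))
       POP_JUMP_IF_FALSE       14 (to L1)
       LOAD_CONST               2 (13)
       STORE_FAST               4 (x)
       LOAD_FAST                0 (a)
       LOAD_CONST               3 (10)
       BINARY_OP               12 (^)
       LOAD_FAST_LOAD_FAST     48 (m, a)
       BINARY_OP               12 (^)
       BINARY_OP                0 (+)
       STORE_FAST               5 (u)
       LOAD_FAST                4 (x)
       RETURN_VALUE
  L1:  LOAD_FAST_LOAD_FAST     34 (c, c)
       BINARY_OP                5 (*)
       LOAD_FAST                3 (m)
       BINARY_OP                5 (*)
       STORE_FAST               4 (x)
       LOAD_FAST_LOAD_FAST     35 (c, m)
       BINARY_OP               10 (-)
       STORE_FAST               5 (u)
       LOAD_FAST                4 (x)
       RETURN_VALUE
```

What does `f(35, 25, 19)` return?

LOAD_CONST → push 8. Stack: [8]
LOAD_FAST a → push 35. Stack: [8, 35]
BINARY_OP - → 8 - 35 = -27. Stack: [-27]
STORE_FAST m → m=-27. Stack: []
LOAD_FAST_LOAD_FAST b,a → push 25,35. Stack: [25, 35]
COMPARE_OP bool(!=) → 25 vs 35 = True. Stack: [True]
POP_JUMP_IF_FALSE → pop True; no jump. Stack: []
LOAD_CONST → push 13. Stack: [13]
STORE_FAST x → x=13. Stack: []
LOAD_FAST a → push 35. Stack: [35]
LOAD_CONST → push 10. Stack: [35, 10]
BINARY_OP ^ → 35 ^ 10 = 41. Stack: [41]
LOAD_FAST_LOAD_FAST m,a → push -27,35. Stack: [41, -27, 35]
BINARY_OP ^ → -27 ^ 35 = -58. Stack: [41, -58]
BINARY_OP + → 41 + -58 = -17. Stack: [-17]
STORE_FAST u → u=-17. Stack: []
LOAD_FAST x → push 13. Stack: [13]
RETURN_VALUE → return 13.

13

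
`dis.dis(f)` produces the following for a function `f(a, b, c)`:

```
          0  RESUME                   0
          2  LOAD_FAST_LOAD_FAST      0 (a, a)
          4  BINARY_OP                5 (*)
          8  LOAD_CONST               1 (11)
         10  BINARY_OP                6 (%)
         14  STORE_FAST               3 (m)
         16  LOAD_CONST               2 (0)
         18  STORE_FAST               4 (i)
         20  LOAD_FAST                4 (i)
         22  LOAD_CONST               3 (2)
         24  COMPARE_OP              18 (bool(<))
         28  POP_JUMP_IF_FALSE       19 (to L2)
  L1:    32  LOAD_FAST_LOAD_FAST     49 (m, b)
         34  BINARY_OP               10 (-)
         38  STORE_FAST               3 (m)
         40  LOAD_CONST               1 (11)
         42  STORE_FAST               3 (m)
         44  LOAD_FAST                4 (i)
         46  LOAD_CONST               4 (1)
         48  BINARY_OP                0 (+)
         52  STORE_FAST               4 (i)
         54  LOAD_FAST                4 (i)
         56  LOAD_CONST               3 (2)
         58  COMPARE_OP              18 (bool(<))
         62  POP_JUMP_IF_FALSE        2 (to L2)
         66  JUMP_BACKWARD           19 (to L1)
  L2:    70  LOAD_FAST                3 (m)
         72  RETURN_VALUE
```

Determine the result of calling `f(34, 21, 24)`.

LOAD_FAST_LOAD_FAST a,a → push 34,34. Stack: [34, 34]
BINARY_OP * → 34 * 34 = 1156. Stack: [1156]
LOAD_CONST → push 11. Stack: [1156, 11]
BINARY_OP % → 1156 % 11 = 1. Stack: [1]
STORE_FAST m → m=1. Stack: []
LOAD_CONST → push 0. Stack: [0]
STORE_FAST i → i=0. Stack: []
LOAD_FAST i → push 0. Stack: [0]
LOAD_CONST → push 2. Stack: [0, 2]
COMPARE_OP bool(<) → 0 vs 2 = True. Stack: [True]
POP_JUMP_IF_FALSE → pop True; no jump. Stack: []
LOAD_FAST_LOAD_FAST m,b → push 1,21. Stack: [1, 21]
BINARY_OP - → 1 - 21 = -20. Stack: [-20]
STORE_FAST m → m=-20. Stack: []
LOAD_CONST → push 11. Stack: [11]
STORE_FAST m → m=11. Stack: []
LOAD_FAST i → push 0. Stack: [0]
LOAD_CONST → push 1. Stack: [0, 1]
BINARY_OP + → 0 + 1 = 1. Stack: [1]
STORE_FAST i → i=1. Stack: []
LOAD_FAST i → push 1. Stack: [1]
LOAD_CONST → push 2. Stack: [1, 2]
COMPARE_OP bool(<) → 1 vs 2 = True. Stack: [True]
POP_JUMP_IF_FALSE → pop True; no jump. Stack: []
LOAD_FAST_LOAD_FAST m,b → push 11,21. Stack: [11, 21]
BINARY_OP - → 11 - 21 = -10. Stack: [-10]
STORE_FAST m → m=-10. Stack: []
LOAD_CONST → push 11. Stack: [11]
STORE_FAST m → m=11. Stack: []
LOAD_FAST i → push 1. Stack: [1]
LOAD_CONST → push 1. Stack: [1, 1]
BINARY_OP + → 1 + 1 = 2. Stack: [2]
STORE_FAST i → i=2. Stack: []
LOAD_FAST i → push 2. Stack: [2]
LOAD_CONST → push 2. Stack: [2, 2]
COMPARE_OP bool(<) → 2 vs 2 = False. Stack: [False]
POP_JUMP_IF_FALSE → pop False; jump. Stack: []
LOAD_FAST m → push 11. Stack: [11]
RETURN_VALUE → return 11.

11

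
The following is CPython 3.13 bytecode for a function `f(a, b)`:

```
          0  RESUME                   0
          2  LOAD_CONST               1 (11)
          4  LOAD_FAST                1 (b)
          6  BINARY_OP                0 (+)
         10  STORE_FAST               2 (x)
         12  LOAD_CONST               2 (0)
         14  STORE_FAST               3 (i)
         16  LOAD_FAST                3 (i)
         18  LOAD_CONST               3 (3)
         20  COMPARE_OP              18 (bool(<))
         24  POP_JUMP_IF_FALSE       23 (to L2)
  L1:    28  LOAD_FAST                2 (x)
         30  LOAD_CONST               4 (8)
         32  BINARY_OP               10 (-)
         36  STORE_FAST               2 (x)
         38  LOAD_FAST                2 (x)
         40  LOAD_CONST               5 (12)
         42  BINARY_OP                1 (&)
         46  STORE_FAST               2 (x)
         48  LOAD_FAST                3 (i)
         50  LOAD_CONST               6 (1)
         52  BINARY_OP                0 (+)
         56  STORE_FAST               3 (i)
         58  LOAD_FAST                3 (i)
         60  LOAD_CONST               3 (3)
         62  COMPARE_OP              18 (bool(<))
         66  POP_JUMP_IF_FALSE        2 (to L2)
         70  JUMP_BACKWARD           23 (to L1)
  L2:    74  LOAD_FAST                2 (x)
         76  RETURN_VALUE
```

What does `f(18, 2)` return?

LOAD_CONST → push 11. Stack: [11]
LOAD_FAST b → push 2. Stack: [11, 2]
BINARY_OP + → 11 + 2 = 13. Stack: [13]
STORE_FAST x → x=13. Stack: []
LOAD_CONST → push 0. Stack: [0]
STORE_FAST i → i=0. Stack: []
LOAD_FAST i → push 0. Stack: [0]
LOAD_CONST → push 3. Stack: [0, 3]
COMPARE_OP bool(<) → 0 vs 3 = True. Stack: [True]
POP_JUMP_IF_FALSE → pop True; no jump. Stack: []
LOAD_FAST x → push 13. Stack: [13]
LOAD_CONST → push 8. Stack: [13, 8]
BINARY_OP - → 13 - 8 = 5. Stack: [5]
STORE_FAST x → x=5. Stack: []
LOAD_FAST x → push 5. Stack: [5]
LOAD_CONST → push 12. Stack: [5, 12]
BINARY_OP & → 5 & 12 = 4. Stack: [4]
STORE_FAST x → x=4. Stack: []
LOAD_FAST i → push 0. Stack: [0]
LOAD_CONST → push 1. Stack: [0, 1]
BINARY_OP + → 0 + 1 = 1. Stack: [1]
STORE_FAST i → i=1. Stack: []
LOAD_FAST i → push 1. Stack: [1]
LOAD_CONST → push 3. Stack: [1, 3]
COMPARE_OP bool(<) → 1 vs 3 = True. Stack: [True]
POP_JUMP_IF_FALSE → pop True; no jump. Stack: []
LOAD_FAST x → push 4. Stack: [4]
LOAD_CONST → push 8. Stack: [4, 8]
BINARY_OP - → 4 - 8 = -4. Stack: [-4]
STORE_FAST x → x=-4. Stack: []
LOAD_FAST x → push -4. Stack: [-4]
LOAD_CONST → push 12. Stack: [-4, 12]
BINARY_OP & → -4 & 12 = 12. Stack: [12]
STORE_FAST x → x=12. Stack: []
LOAD_FAST i → push 1. Stack: [1]
LOAD_CONST → push 1. Stack: [1, 1]
BINARY_OP + → 1 + 1 = 2. Stack: [2]
STORE_FAST i → i=2. Stack: []
LOAD_FAST i → push 2. Stack: [2]
LOAD_CONST → push 3. Stack: [2, 3]
COMPARE_OP bool(<) → 2 vs 3 = True. Stack: [True]
POP_JUMP_IF_FALSE → pop True; no jump. Stack: []
LOAD_FAST x → push 12. Stack: [12]
LOAD_CONST → push 8. Stack: [12, 8]
BINARY_OP - → 12 - 8 = 4. Stack: [4]
STORE_FAST x → x=4. Stack: []
LOAD_FAST x → push 4. Stack: [4]
LOAD_CONST → push 12. Stack: [4, 12]
BINARY_OP & → 4 & 12 = 4. Stack: [4]
STORE_FAST x → x=4. Stack: []
LOAD_FAST i → push 2. Stack: [2]
LOAD_CONST → push 1. Stack: [2, 1]
BINARY_OP + → 2 + 1 = 3. Stack: [3]
STORE_FAST i → i=3. Stack: []
LOAD_FAST i → push 3. Stack: [3]
LOAD_CONST → push 3. Stack: [3, 3]
COMPARE_OP bool(<) → 3 vs 3 = False. Stack: [False]
POP_JUMP_IF_FALSE → pop False; jump. Stack: []
LOAD_FAST x → push 4. Stack: [4]
RETURN_VALUE → return 4.

4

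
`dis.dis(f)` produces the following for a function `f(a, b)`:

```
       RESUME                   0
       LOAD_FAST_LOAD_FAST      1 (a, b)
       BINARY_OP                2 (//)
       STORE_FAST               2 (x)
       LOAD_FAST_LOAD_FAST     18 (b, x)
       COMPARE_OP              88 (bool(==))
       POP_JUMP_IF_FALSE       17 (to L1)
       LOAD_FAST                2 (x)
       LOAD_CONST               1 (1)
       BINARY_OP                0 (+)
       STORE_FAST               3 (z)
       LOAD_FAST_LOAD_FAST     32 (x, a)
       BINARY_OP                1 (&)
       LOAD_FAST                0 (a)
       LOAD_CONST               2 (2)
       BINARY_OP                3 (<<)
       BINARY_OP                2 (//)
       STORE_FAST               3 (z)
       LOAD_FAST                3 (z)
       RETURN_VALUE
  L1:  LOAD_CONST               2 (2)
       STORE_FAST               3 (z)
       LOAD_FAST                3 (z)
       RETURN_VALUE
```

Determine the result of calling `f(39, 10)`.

2

LOAD_FAST_LOAD_FAST a,b → push 39,10. Stack: [39, 10]
BINARY_OP // → 39 // 10 = 3. Stack: [3]
STORE_FAST x → x=3. Stack: []
LOAD_FAST_LOAD_FAST b,x → push 10,3. Stack: [10, 3]
COMPARE_OP bool(==) → 10 vs 3 = False. Stack: [False]
POP_JUMP_IF_FALSE → pop False; jump. Stack: []
LOAD_CONST → push 2. Stack: [2]
STORE_FAST z → z=2. Stack: []
LOAD_FAST z → push 2. Stack: [2]
RETURN_VALUE → return 2.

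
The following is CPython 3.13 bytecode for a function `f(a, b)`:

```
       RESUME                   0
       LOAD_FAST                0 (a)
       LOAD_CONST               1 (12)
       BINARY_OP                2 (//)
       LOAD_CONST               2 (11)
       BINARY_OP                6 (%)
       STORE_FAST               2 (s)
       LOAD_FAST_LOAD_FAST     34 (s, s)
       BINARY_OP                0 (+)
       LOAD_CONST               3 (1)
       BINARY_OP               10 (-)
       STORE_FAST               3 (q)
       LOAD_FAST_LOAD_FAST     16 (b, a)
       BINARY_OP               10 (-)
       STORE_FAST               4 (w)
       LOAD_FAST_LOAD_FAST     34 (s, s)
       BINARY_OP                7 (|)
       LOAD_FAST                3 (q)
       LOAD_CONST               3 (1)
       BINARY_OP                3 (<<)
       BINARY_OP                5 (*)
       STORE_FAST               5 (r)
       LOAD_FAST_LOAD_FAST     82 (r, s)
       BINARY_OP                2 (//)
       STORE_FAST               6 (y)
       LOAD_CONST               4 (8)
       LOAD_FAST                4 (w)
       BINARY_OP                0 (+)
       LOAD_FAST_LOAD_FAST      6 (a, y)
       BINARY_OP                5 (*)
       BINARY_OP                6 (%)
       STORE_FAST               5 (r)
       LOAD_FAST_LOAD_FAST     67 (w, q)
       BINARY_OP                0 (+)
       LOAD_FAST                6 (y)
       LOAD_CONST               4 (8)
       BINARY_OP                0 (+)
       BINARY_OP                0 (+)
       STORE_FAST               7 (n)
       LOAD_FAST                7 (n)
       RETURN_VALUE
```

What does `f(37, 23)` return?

LOAD_FAST a → push 37. Stack: [37]
LOAD_CONST → push 12. Stack: [37, 12]
BINARY_OP // → 37 // 12 = 3. Stack: [3]
LOAD_CONST → push 11. Stack: [3, 11]
BINARY_OP % → 3 % 11 = 3. Stack: [3]
STORE_FAST s → s=3. Stack: []
LOAD_FAST_LOAD_FAST s,s → push 3,3. Stack: [3, 3]
BINARY_OP + → 3 + 3 = 6. Stack: [6]
LOAD_CONST → push 1. Stack: [6, 1]
BINARY_OP - → 6 - 1 = 5. Stack: [5]
STORE_FAST q → q=5. Stack: []
LOAD_FAST_LOAD_FAST b,a → push 23,37. Stack: [23, 37]
BINARY_OP - → 23 - 37 = -14. Stack: [-14]
STORE_FAST w → w=-14. Stack: []
LOAD_FAST_LOAD_FAST s,s → push 3,3. Stack: [3, 3]
BINARY_OP | → 3 | 3 = 3. Stack: [3]
LOAD_FAST q → push 5. Stack: [3, 5]
LOAD_CONST → push 1. Stack: [3, 5, 1]
BINARY_OP << → 5 << 1 = 10. Stack: [3, 10]
BINARY_OP * → 3 * 10 = 30. Stack: [30]
STORE_FAST r → r=30. Stack: []
LOAD_FAST_LOAD_FAST r,s → push 30,3. Stack: [30, 3]
BINARY_OP // → 30 // 3 = 10. Stack: [10]
STORE_FAST y → y=10. Stack: []
LOAD_CONST → push 8. Stack: [8]
LOAD_FAST w → push -14. Stack: [8, -14]
BINARY_OP + → 8 + -14 = -6. Stack: [-6]
LOAD_FAST_LOAD_FAST a,y → push 37,10. Stack: [-6, 37, 10]
BINARY_OP * → 37 * 10 = 370. Stack: [-6, 370]
BINARY_OP % → -6 % 370 = 364. Stack: [364]
STORE_FAST r → r=364. Stack: []
LOAD_FAST_LOAD_FAST w,q → push -14,5. Stack: [-14, 5]
BINARY_OP + → -14 + 5 = -9. Stack: [-9]
LOAD_FAST y → push 10. Stack: [-9, 10]
LOAD_CONST → push 8. Stack: [-9, 10, 8]
BINARY_OP + → 10 + 8 = 18. Stack: [-9, 18]
BINARY_OP + → -9 + 18 = 9. Stack: [9]
STORE_FAST n → n=9. Stack: []
LOAD_FAST n → push 9. Stack: [9]
RETURN_VALUE → return 9.

9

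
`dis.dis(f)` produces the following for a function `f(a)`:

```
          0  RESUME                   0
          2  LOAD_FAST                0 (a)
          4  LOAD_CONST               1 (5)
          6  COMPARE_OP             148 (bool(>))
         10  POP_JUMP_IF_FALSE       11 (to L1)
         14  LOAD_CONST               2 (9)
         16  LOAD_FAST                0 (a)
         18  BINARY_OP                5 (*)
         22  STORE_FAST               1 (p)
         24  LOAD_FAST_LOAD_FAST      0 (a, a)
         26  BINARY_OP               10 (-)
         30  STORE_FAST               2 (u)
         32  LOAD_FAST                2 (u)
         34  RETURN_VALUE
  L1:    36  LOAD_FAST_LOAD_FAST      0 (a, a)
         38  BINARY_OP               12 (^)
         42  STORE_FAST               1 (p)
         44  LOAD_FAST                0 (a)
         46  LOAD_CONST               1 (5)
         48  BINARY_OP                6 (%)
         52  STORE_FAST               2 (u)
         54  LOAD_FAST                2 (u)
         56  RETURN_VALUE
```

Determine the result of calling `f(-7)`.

LOAD_FAST a → push -7. Stack: [-7]
LOAD_CONST → push 5. Stack: [-7, 5]
COMPARE_OP bool(>) → -7 vs 5 = False. Stack: [False]
POP_JUMP_IF_FALSE → pop False; jump. Stack: []
LOAD_FAST_LOAD_FAST a,a → push -7,-7. Stack: [-7, -7]
BINARY_OP ^ → -7 ^ -7 = 0. Stack: [0]
STORE_FAST p → p=0. Stack: []
LOAD_FAST a → push -7. Stack: [-7]
LOAD_CONST → push 5. Stack: [-7, 5]
BINARY_OP % → -7 % 5 = 3. Stack: [3]
STORE_FAST u → u=3. Stack: []
LOAD_FAST u → push 3. Stack: [3]
RETURN_VALUE → return 3.

3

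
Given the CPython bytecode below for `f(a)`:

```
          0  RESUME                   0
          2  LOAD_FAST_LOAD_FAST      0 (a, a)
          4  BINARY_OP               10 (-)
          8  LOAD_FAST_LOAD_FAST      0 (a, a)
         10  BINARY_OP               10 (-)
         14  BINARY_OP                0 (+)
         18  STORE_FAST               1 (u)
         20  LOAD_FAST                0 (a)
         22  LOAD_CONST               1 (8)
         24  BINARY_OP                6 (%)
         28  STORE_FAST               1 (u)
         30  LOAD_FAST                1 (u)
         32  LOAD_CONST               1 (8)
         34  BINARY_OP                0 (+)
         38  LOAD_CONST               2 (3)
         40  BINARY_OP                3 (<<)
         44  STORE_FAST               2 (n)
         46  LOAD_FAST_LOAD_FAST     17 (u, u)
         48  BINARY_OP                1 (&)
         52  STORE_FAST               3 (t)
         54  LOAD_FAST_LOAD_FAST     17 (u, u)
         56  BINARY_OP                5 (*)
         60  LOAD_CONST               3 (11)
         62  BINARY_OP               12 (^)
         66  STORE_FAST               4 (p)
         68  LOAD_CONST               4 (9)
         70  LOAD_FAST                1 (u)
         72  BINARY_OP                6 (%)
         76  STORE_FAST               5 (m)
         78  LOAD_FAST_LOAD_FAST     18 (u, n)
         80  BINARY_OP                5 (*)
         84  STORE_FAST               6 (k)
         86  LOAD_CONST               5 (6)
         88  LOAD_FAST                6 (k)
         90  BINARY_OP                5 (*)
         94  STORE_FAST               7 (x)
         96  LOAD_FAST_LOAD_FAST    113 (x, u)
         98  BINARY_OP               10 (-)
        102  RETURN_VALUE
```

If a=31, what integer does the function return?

LOAD_FAST_LOAD_FAST a,a → push 31,31. Stack: [31, 31]
BINARY_OP - → 31 - 31 = 0. Stack: [0]
LOAD_FAST_LOAD_FAST a,a → push 31,31. Stack: [0, 31, 31]
BINARY_OP - → 31 - 31 = 0. Stack: [0, 0]
BINARY_OP + → 0 + 0 = 0. Stack: [0]
STORE_FAST u → u=0. Stack: []
LOAD_FAST a → push 31. Stack: [31]
LOAD_CONST → push 8. Stack: [31, 8]
BINARY_OP % → 31 % 8 = 7. Stack: [7]
STORE_FAST u → u=7. Stack: []
LOAD_FAST u → push 7. Stack: [7]
LOAD_CONST → push 8. Stack: [7, 8]
BINARY_OP + → 7 + 8 = 15. Stack: [15]
LOAD_CONST → push 3. Stack: [15, 3]
BINARY_OP << → 15 << 3 = 120. Stack: [120]
STORE_FAST n → n=120. Stack: []
LOAD_FAST_LOAD_FAST u,u → push 7,7. Stack: [7, 7]
BINARY_OP & → 7 & 7 = 7. Stack: [7]
STORE_FAST t → t=7. Stack: []
LOAD_FAST_LOAD_FAST u,u → push 7,7. Stack: [7, 7]
BINARY_OP * → 7 * 7 = 49. Stack: [49]
LOAD_CONST → push 11. Stack: [49, 11]
BINARY_OP ^ → 49 ^ 11 = 58. Stack: [58]
STORE_FAST p → p=58. Stack: []
LOAD_CONST → push 9. Stack: [9]
LOAD_FAST u → push 7. Stack: [9, 7]
BINARY_OP % → 9 % 7 = 2. Stack: [2]
STORE_FAST m → m=2. Stack: []
LOAD_FAST_LOAD_FAST u,n → push 7,120. Stack: [7, 120]
BINARY_OP * → 7 * 120 = 840. Stack: [840]
STORE_FAST k → k=840. Stack: []
LOAD_CONST → push 6. Stack: [6]
LOAD_FAST k → push 840. Stack: [6, 840]
BINARY_OP * → 6 * 840 = 5040. Stack: [5040]
STORE_FAST x → x=5040. Stack: []
LOAD_FAST_LOAD_FAST x,u → push 5040,7. Stack: [5040, 7]
BINARY_OP - → 5040 - 7 = 5033. Stack: [5033]
RETURN_VALUE → return 5033.

5033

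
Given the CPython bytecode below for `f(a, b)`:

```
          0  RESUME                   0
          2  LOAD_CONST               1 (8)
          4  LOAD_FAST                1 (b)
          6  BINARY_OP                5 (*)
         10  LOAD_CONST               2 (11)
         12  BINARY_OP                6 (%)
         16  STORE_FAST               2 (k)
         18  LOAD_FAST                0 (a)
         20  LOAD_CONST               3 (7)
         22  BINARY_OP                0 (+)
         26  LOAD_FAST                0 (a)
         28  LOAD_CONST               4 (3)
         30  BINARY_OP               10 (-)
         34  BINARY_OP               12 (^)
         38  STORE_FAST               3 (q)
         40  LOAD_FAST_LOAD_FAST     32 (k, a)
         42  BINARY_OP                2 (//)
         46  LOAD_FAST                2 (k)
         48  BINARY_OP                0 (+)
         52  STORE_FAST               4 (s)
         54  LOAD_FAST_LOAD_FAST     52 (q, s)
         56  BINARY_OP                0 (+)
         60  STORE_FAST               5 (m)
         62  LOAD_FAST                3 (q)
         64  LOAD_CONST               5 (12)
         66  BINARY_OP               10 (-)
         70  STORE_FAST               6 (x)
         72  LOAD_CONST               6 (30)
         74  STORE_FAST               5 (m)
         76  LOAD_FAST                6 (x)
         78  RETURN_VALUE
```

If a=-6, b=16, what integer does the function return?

-22

LOAD_CONST → push 8. Stack: [8]
LOAD_FAST b → push 16. Stack: [8, 16]
BINARY_OP * → 8 * 16 = 128. Stack: [128]
LOAD_CONST → push 11. Stack: [128, 11]
BINARY_OP % → 128 % 11 = 7. Stack: [7]
STORE_FAST k → k=7. Stack: []
LOAD_FAST a → push -6. Stack: [-6]
LOAD_CONST → push 7. Stack: [-6, 7]
BINARY_OP + → -6 + 7 = 1. Stack: [1]
LOAD_FAST a → push -6. Stack: [1, -6]
LOAD_CONST → push 3. Stack: [1, -6, 3]
BINARY_OP - → -6 - 3 = -9. Stack: [1, -9]
BINARY_OP ^ → 1 ^ -9 = -10. Stack: [-10]
STORE_FAST q → q=-10. Stack: []
LOAD_FAST_LOAD_FAST k,a → push 7,-6. Stack: [7, -6]
BINARY_OP // → 7 // -6 = -2. Stack: [-2]
LOAD_FAST k → push 7. Stack: [-2, 7]
BINARY_OP + → -2 + 7 = 5. Stack: [5]
STORE_FAST s → s=5. Stack: []
LOAD_FAST_LOAD_FAST q,s → push -10,5. Stack: [-10, 5]
BINARY_OP + → -10 + 5 = -5. Stack: [-5]
STORE_FAST m → m=-5. Stack: []
LOAD_FAST q → push -10. Stack: [-10]
LOAD_CONST → push 12. Stack: [-10, 12]
BINARY_OP - → -10 - 12 = -22. Stack: [-22]
STORE_FAST x → x=-22. Stack: []
LOAD_CONST → push 30. Stack: [30]
STORE_FAST m → m=30. Stack: []
LOAD_FAST x → push -22. Stack: [-22]
RETURN_VALUE → return -22.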